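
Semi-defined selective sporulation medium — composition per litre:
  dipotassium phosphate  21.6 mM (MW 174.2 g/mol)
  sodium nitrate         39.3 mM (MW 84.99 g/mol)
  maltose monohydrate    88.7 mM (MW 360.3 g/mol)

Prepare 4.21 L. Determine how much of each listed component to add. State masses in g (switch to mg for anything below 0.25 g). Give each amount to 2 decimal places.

Scale factor relative to 1 L: 4.21.
dipotassium phosphate: 21.6 mmol/L × 174.2 g/mol × 4.21 L ÷ 1000 = 15.84 g
sodium nitrate: 39.3 mmol/L × 84.99 g/mol × 4.21 L ÷ 1000 = 14.06 g
maltose monohydrate: 88.7 mmol/L × 360.3 g/mol × 4.21 L ÷ 1000 = 134.55 g

dipotassium phosphate 15.84 g; sodium nitrate 14.06 g; maltose monohydrate 134.55 g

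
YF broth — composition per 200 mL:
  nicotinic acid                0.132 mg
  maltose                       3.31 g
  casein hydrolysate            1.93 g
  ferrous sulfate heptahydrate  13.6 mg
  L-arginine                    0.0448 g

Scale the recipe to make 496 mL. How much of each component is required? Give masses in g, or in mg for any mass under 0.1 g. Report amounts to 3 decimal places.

nicotinic acid 0.327 mg; maltose 8.209 g; casein hydrolysate 4.786 g; ferrous sulfate heptahydrate 33.728 mg; L-arginine 0.111 g

Scale factor = 496 mL / 200 mL = 2.48.
nicotinic acid: 0.132 mg × (496 mL / 200 mL) = 0.327 mg
maltose: 3.31 g × (496 mL / 200 mL) = 8.209 g
casein hydrolysate: 1.93 g × (496 mL / 200 mL) = 4.786 g
ferrous sulfate heptahydrate: 13.6 mg × (496 mL / 200 mL) = 33.728 mg
L-arginine: 0.0448 g × (496 mL / 200 mL) = 0.111 g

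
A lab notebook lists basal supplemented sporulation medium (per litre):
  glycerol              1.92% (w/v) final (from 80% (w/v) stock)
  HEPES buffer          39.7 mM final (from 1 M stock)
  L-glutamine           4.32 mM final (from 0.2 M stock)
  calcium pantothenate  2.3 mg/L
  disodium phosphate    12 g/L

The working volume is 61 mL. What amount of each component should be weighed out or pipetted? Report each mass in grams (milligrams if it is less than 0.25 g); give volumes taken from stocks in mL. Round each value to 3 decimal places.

Scale factor relative to 1 L: 0.061.
glycerol: V = C2·V2/C1 = 1.92% ÷ 80% × 61 mL = 1.464 mL
HEPES buffer: C1V1 = C2V2 → 39.7 mM × 61 mL ÷ 1000 mM = 2.422 mL
L-glutamine: C1V1 = C2V2 → 4.32 mM × 61 mL ÷ 200 mM = 1.318 mL
calcium pantothenate: 2.3 mg/L × 0.061 L = 0.140 mg
disodium phosphate: 12 g/L × 0.061 L = 0.732 g

glycerol 1.464 mL; HEPES buffer 2.422 mL; L-glutamine 1.318 mL; calcium pantothenate 0.140 mg; disodium phosphate 0.732 g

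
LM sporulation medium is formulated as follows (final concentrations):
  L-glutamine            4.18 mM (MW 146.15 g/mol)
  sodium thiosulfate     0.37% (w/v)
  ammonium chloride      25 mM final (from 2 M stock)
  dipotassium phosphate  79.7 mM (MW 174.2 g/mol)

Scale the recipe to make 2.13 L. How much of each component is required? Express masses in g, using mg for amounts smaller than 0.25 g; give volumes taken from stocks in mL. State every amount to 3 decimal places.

Scale factor relative to 1 L: 2.13.
L-glutamine: 4.18 mmol/L × 146.15 g/mol × 2.13 L ÷ 1000 = 1.301 g
sodium thiosulfate: 0.37% w/v = 3.7 g/L → 3.7 × 2.13 L = 7.881 g
ammonium chloride: C1V1 = C2V2 → 25 mM × 2130 mL ÷ 2000 mM = 26.625 mL
dipotassium phosphate: 79.7 mmol/L × 174.2 g/mol × 2.13 L ÷ 1000 = 29.572 g

L-glutamine 1.301 g; sodium thiosulfate 7.881 g; ammonium chloride 26.625 mL; dipotassium phosphate 29.572 g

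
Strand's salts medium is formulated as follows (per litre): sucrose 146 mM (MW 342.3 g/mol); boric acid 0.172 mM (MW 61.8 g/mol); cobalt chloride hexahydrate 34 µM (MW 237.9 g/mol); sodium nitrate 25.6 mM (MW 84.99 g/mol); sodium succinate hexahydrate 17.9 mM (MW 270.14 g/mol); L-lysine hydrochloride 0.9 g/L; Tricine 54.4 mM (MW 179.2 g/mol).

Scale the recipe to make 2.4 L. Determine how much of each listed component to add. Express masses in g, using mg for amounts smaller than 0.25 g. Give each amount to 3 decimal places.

sucrose 119.942 g; boric acid 25.511 mg; cobalt chloride hexahydrate 19.413 mg; sodium nitrate 5.222 g; sodium succinate hexahydrate 11.605 g; L-lysine hydrochloride 2.160 g; Tricine 23.396 g

Working volume: 2.4 L.
sucrose: 146 mmol/L × 342.3 g/mol × 2.4 L ÷ 1000 = 119.942 g
boric acid: 0.172 mmol/L × 61.8 mg/mmol × 2.4 L = 25.511 mg
cobalt chloride hexahydrate: 34 µmol/L × 237.9 g/mol × 2.4 L ÷ 1000 = 19.413 mg
sodium nitrate: 25.6 mmol/L × 84.99 g/mol × 2.4 L ÷ 1000 = 5.222 g
sodium succinate hexahydrate: 17.9 mmol/L × 270.14 g/mol × 2.4 L ÷ 1000 = 11.605 g
L-lysine hydrochloride: 0.9 g/L × 2.4 L = 2.160 g
Tricine: 54.4 mmol/L × 179.2 g/mol × 2.4 L ÷ 1000 = 23.396 g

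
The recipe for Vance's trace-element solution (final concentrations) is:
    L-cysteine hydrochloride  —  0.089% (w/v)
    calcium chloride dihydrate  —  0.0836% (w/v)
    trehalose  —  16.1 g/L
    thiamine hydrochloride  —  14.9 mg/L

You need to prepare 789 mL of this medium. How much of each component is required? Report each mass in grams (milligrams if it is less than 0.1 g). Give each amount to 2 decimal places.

Working volume: 789 mL = 0.789 L.
L-cysteine hydrochloride: 0.089 g per 100 mL × 789 mL ÷ 100 = 0.70 g
calcium chloride dihydrate: 0.0836% w/v = 0.836 g/L → 0.836 × 0.789 L = 0.66 g
trehalose: 16.1 g/L × 0.789 L = 12.70 g
thiamine hydrochloride: 14.9 mg/L × 0.789 L = 11.76 mg

L-cysteine hydrochloride 0.70 g; calcium chloride dihydrate 0.66 g; trehalose 12.70 g; thiamine hydrochloride 11.76 mg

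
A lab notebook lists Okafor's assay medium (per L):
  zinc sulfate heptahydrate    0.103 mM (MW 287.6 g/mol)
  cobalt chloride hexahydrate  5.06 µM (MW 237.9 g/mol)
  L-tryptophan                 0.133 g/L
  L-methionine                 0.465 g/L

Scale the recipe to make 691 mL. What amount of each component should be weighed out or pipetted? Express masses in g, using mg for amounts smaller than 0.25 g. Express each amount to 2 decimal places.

zinc sulfate heptahydrate 20.47 mg; cobalt chloride hexahydrate 0.83 mg; L-tryptophan 91.90 mg; L-methionine 0.32 g

Working volume: 691 mL = 0.691 L.
zinc sulfate heptahydrate: 0.103 mmol/L × 287.6 mg/mmol × 0.691 L = 20.47 mg
cobalt chloride hexahydrate: 5.06 µmol/L × 237.9 g/mol × 0.691 L ÷ 1000 = 0.83 mg
L-tryptophan: 0.133 g/L × 0.691 L = 0.091903 g = 91.90 mg
L-methionine: 0.465 g/L × 0.691 L = 0.32 g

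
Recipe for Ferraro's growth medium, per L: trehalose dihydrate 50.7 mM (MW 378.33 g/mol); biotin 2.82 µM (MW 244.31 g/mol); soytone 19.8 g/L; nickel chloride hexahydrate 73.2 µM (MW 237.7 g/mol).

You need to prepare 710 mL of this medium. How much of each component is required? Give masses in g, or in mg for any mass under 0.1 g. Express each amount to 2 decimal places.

Working volume: 710 mL = 0.71 L.
trehalose dihydrate: 50.7 mmol/L × 378.33 g/mol × 0.71 L ÷ 1000 = 13.62 g
biotin: 2.82 µmol/L × 244.31 g/mol × 0.71 L ÷ 1000 = 0.49 mg
soytone: 19.8 g/L × 0.71 L = 14.06 g
nickel chloride hexahydrate: 73.2 µmol/L × 237.7 g/mol × 0.71 L ÷ 1000 = 12.35 mg

trehalose dihydrate 13.62 g; biotin 0.49 mg; soytone 14.06 g; nickel chloride hexahydrate 12.35 mg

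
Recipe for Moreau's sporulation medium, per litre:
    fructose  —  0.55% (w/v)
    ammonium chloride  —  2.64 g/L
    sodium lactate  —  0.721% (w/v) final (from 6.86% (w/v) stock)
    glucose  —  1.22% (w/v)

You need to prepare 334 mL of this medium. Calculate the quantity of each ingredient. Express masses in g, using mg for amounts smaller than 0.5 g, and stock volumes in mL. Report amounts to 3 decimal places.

fructose 1.837 g; ammonium chloride 0.882 g; sodium lactate 35.104 mL; glucose 4.075 g

Working volume: 334 mL = 0.334 L.
fructose: 0.55 g per 100 mL × 334 mL ÷ 100 = 1.837 g
ammonium chloride: 2.64 g/L × 0.334 L = 0.882 g
sodium lactate: C1V1 = C2V2 → 0.721% ÷ 6.86% × 334 mL = 35.104 mL
glucose: 1.22% w/v = 12.2 g/L → 12.2 × 0.334 L = 4.075 g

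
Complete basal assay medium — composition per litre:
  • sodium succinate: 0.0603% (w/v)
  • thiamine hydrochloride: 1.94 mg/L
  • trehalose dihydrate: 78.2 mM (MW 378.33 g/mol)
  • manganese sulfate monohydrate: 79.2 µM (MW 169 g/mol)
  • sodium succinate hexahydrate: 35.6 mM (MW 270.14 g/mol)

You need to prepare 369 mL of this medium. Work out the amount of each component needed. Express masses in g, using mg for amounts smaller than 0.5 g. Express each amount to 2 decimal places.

Working volume: 369 mL = 0.369 L.
sodium succinate: 0.0603% w/v = 0.603 g/L → 0.603 × 0.369 L = 0.222507 g = 222.51 mg
thiamine hydrochloride: 1.94 mg/L × 0.369 L = 0.72 mg
trehalose dihydrate: 78.2 mmol/L × 378.33 g/mol × 0.369 L ÷ 1000 = 10.92 g
manganese sulfate monohydrate: 79.2 µmol/L × 169 g/mol × 0.369 L ÷ 1000 = 4.94 mg
sodium succinate hexahydrate: 35.6 mmol/L × 270.14 g/mol × 0.369 L ÷ 1000 = 3.55 g

sodium succinate 222.51 mg; thiamine hydrochloride 0.72 mg; trehalose dihydrate 10.92 g; manganese sulfate monohydrate 4.94 mg; sodium succinate hexahydrate 3.55 g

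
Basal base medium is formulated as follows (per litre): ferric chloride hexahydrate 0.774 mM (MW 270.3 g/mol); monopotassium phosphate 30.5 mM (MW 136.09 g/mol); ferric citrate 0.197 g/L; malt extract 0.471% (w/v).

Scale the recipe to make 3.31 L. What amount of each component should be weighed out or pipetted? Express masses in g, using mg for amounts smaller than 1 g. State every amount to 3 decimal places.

Working volume: 3.31 L.
ferric chloride hexahydrate: 0.774 mmol/L × 270.3 mg/mmol × 3.31 L = 692.492 mg
monopotassium phosphate: 30.5 mmol/L × 136.09 g/mol × 3.31 L ÷ 1000 = 13.739 g
ferric citrate: 0.197 g/L × 3.31 L = 0.65207 g = 652.070 mg
malt extract: 0.471 g per 100 mL × 3310 mL ÷ 100 = 15.590 g

ferric chloride hexahydrate 692.492 mg; monopotassium phosphate 13.739 g; ferric citrate 652.070 mg; malt extract 15.590 g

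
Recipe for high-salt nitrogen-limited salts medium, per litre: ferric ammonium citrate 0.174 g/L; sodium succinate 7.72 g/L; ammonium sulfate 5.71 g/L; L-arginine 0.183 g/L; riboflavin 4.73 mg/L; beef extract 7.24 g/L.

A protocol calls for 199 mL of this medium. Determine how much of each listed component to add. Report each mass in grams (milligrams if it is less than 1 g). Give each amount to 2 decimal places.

Target volume = 199 mL = 0.199 L.
ferric ammonium citrate: 0.174 g/L × 0.199 L = 0.034626 g = 34.63 mg
sodium succinate: 7.72 g/L × 0.199 L = 1.54 g
ammonium sulfate: 5.71 g/L × 0.199 L = 1.14 g
L-arginine: 0.183 g/L × 0.199 L = 0.036417 g = 36.42 mg
riboflavin: 4.73 mg/L × 0.199 L = 0.94 mg
beef extract: 7.24 g/L × 0.199 L = 1.44 g

ferric ammonium citrate 34.63 mg; sodium succinate 1.54 g; ammonium sulfate 1.14 g; L-arginine 36.42 mg; riboflavin 0.94 mg; beef extract 1.44 g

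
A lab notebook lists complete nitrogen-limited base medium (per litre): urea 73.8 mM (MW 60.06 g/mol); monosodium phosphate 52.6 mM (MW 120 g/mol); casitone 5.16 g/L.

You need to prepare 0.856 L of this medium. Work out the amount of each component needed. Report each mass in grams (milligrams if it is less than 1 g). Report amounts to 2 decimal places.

Scale factor relative to 1 L: 0.856.
urea: 73.8 mmol/L × 60.06 g/mol × 0.856 L ÷ 1000 = 3.79 g
monosodium phosphate: 52.6 mmol/L × 120 g/mol × 0.856 L ÷ 1000 = 5.40 g
casitone: 5.16 g/L × 0.856 L = 4.42 g

urea 3.79 g; monosodium phosphate 5.40 g; casitone 4.42 g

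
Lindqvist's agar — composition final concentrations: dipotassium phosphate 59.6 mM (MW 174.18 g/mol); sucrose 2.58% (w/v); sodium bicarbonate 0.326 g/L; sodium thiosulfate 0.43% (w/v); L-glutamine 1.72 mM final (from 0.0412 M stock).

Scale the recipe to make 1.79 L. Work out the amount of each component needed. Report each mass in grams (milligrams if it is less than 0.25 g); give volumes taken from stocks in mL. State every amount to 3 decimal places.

dipotassium phosphate 18.582 g; sucrose 46.182 g; sodium bicarbonate 0.584 g; sodium thiosulfate 7.697 g; L-glutamine 74.728 mL

Working volume: 1.79 L.
dipotassium phosphate: 59.6 mmol/L × 174.18 g/mol × 1.79 L ÷ 1000 = 18.582 g
sucrose: 2.58 g per 100 mL × 1790 mL ÷ 100 = 46.182 g
sodium bicarbonate: 0.326 g/L × 1.79 L = 0.584 g
sodium thiosulfate: 0.43% w/v = 4.3 g/L → 4.3 × 1.79 L = 7.697 g
L-glutamine: C1V1 = C2V2 → 1.72 mM × 1790 mL ÷ 41.2 mM = 74.728 mL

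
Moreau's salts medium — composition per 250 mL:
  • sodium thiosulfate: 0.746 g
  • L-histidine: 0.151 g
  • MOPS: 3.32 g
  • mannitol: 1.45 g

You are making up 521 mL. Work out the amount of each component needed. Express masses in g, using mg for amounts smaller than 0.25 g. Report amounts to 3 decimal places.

Ratio of target to recipe volume: 521 / 250 = 2.084.
sodium thiosulfate: 0.746 g × (521 mL / 250 mL) = 1.555 g
L-histidine: 0.151 g × (521 mL / 250 mL) = 0.315 g
MOPS: 3.32 g × (521 mL / 250 mL) = 6.919 g
mannitol: 1.45 g × (521 mL / 250 mL) = 3.022 g

sodium thiosulfate 1.555 g; L-histidine 0.315 g; MOPS 6.919 g; mannitol 3.022 g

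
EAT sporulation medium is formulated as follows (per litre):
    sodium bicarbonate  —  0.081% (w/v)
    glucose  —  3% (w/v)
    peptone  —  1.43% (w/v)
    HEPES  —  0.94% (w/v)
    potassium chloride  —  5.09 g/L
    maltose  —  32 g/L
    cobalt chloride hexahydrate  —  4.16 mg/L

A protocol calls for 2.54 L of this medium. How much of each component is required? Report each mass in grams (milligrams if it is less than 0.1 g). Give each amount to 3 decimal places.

Scale factor relative to 1 L: 2.54.
sodium bicarbonate: 0.081 g per 100 mL × 2540 mL ÷ 100 = 2.057 g
glucose: 3 g per 100 mL × 2540 mL ÷ 100 = 76.200 g
peptone: 1.43 g per 100 mL × 2540 mL ÷ 100 = 36.322 g
HEPES: 0.94% w/v = 9.4 g/L → 9.4 × 2.54 L = 23.876 g
potassium chloride: 5.09 g/L × 2.54 L = 12.929 g
maltose: 32 g/L × 2.54 L = 81.280 g
cobalt chloride hexahydrate: 4.16 mg/L × 2.54 L = 10.566 mg

sodium bicarbonate 2.057 g; glucose 76.200 g; peptone 36.322 g; HEPES 23.876 g; potassium chloride 12.929 g; maltose 81.280 g; cobalt chloride hexahydrate 10.566 mg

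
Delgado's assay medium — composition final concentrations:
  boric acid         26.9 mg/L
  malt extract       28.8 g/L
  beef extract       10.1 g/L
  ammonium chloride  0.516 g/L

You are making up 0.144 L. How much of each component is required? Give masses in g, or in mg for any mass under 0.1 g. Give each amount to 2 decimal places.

Working volume: 0.144 L.
boric acid: 26.9 mg/L × 0.144 L = 3.87 mg
malt extract: 28.8 g/L × 0.144 L = 4.15 g
beef extract: 10.1 g/L × 0.144 L = 1.45 g
ammonium chloride: 0.516 g/L × 0.144 L = 0.074304 g = 74.30 mg

boric acid 3.87 mg; malt extract 4.15 g; beef extract 1.45 g; ammonium chloride 74.30 mg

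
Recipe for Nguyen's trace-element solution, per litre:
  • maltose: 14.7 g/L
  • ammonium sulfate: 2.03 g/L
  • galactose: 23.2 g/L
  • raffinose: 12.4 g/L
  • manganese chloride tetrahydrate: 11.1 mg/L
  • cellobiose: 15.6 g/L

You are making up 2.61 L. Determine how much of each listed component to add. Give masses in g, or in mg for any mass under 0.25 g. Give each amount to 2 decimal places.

maltose 38.37 g; ammonium sulfate 5.30 g; galactose 60.55 g; raffinose 32.36 g; manganese chloride tetrahydrate 28.97 mg; cellobiose 40.72 g

Scale factor relative to 1 L: 2.61.
maltose: 14.7 g/L × 2.61 L = 38.37 g
ammonium sulfate: 2.03 g/L × 2.61 L = 5.30 g
galactose: 23.2 g/L × 2.61 L = 60.55 g
raffinose: 12.4 g/L × 2.61 L = 32.36 g
manganese chloride tetrahydrate: 11.1 mg/L × 2.61 L = 28.97 mg
cellobiose: 15.6 g/L × 2.61 L = 40.72 g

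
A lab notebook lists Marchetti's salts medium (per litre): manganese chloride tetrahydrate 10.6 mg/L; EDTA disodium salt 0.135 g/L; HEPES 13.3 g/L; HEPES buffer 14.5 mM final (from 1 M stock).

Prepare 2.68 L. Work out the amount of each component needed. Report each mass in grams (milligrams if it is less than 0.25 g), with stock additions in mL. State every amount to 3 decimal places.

Working volume: 2.68 L.
manganese chloride tetrahydrate: 10.6 mg/L × 2.68 L = 28.408 mg
EDTA disodium salt: 0.135 g/L × 2.68 L = 0.362 g
HEPES: 13.3 g/L × 2.68 L = 35.644 g
HEPES buffer: dilute stock: 14.5 mM × 2680 mL ÷ 1000 mM = 38.860 mL

manganese chloride tetrahydrate 28.408 mg; EDTA disodium salt 0.362 g; HEPES 35.644 g; HEPES buffer 38.860 mL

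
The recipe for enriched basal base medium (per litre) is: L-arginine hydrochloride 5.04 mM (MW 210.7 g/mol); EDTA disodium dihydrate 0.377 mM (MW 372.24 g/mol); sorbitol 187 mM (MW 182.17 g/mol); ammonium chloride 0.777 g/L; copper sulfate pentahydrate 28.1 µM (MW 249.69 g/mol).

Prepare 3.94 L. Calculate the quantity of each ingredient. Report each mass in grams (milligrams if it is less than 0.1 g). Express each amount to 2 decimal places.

Working volume: 3.94 L.
L-arginine hydrochloride: 5.04 mmol/L × 210.7 g/mol × 3.94 L ÷ 1000 = 4.18 g
EDTA disodium dihydrate: 0.377 mmol/L × 372.24 g/mol × 3.94 L ÷ 1000 = 0.55 g
sorbitol: 187 mmol/L × 182.17 g/mol × 3.94 L ÷ 1000 = 134.22 g
ammonium chloride: 0.777 g/L × 3.94 L = 3.06 g
copper sulfate pentahydrate: 28.1 µmol/L × 249.69 g/mol × 3.94 L ÷ 1000 = 27.64 mg

L-arginine hydrochloride 4.18 g; EDTA disodium dihydrate 0.55 g; sorbitol 134.22 g; ammonium chloride 3.06 g; copper sulfate pentahydrate 27.64 mg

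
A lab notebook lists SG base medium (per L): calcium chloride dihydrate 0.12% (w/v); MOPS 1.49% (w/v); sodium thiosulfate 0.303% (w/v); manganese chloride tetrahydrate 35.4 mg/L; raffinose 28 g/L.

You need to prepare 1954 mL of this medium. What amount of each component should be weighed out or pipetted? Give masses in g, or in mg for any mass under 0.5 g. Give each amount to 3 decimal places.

calcium chloride dihydrate 2.345 g; MOPS 29.115 g; sodium thiosulfate 5.921 g; manganese chloride tetrahydrate 69.172 mg; raffinose 54.712 g

Scale factor relative to 1 L: 1.954.
calcium chloride dihydrate: 0.12% w/v = 1.2 g/L → 1.2 × 1.954 L = 2.345 g
MOPS: 1.49% w/v = 14.9 g/L → 14.9 × 1.954 L = 29.115 g
sodium thiosulfate: 0.303 g per 100 mL × 1954 mL ÷ 100 = 5.921 g
manganese chloride tetrahydrate: 35.4 mg/L × 1.954 L = 69.172 mg
raffinose: 28 g/L × 1.954 L = 54.712 g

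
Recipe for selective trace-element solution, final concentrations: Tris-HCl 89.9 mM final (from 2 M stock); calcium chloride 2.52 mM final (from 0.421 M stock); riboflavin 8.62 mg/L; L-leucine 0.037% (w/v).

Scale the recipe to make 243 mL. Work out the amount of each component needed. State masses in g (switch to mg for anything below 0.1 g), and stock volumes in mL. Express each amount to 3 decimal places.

Working volume: 243 mL = 0.243 L.
Tris-HCl: dilute stock: 89.9 mM × 243 mL ÷ 2000 mM = 10.923 mL
calcium chloride: dilute stock: 2.52 mM × 243 mL ÷ 421 mM = 1.455 mL
riboflavin: 8.62 mg/L × 0.243 L = 2.095 mg
L-leucine: 0.037% w/v = 0.37 g/L → 0.37 × 0.243 L = 0.08991 g = 89.910 mg

Tris-HCl 10.923 mL; calcium chloride 1.455 mL; riboflavin 2.095 mg; L-leucine 89.910 mg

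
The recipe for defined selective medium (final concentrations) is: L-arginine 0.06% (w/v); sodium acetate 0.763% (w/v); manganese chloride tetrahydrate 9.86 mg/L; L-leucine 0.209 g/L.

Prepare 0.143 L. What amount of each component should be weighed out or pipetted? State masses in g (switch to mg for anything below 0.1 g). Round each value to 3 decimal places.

Scale factor relative to 1 L: 0.143.
L-arginine: 0.06 g per 100 mL × 143 mL ÷ 100 = 0.0858 g = 85.800 mg
sodium acetate: 0.763% w/v = 7.63 g/L → 7.63 × 0.143 L = 1.091 g
manganese chloride tetrahydrate: 9.86 mg/L × 0.143 L = 1.410 mg
L-leucine: 0.209 g/L × 0.143 L = 0.029887 g = 29.887 mg

L-arginine 85.800 mg; sodium acetate 1.091 g; manganese chloride tetrahydrate 1.410 mg; L-leucine 29.887 mg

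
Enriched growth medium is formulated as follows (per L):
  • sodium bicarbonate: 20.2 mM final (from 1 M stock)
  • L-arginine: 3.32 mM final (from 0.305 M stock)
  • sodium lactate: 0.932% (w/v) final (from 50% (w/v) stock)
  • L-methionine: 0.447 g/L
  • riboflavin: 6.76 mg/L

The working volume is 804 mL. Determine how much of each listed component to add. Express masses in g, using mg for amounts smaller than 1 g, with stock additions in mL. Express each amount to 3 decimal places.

Working volume: 804 mL = 0.804 L.
sodium bicarbonate: C1V1 = C2V2 → 20.2 mM × 804 mL ÷ 1000 mM = 16.241 mL
L-arginine: dilute stock: 3.32 mM × 804 mL ÷ 305 mM = 8.752 mL
sodium lactate: dilute stock: 0.932% ÷ 50% × 804 mL = 14.987 mL
L-methionine: 0.447 g/L × 0.804 L = 0.359388 g = 359.388 mg
riboflavin: 6.76 mg/L × 0.804 L = 5.435 mg

sodium bicarbonate 16.241 mL; L-arginine 8.752 mL; sodium lactate 14.987 mL; L-methionine 359.388 mg; riboflavin 5.435 mg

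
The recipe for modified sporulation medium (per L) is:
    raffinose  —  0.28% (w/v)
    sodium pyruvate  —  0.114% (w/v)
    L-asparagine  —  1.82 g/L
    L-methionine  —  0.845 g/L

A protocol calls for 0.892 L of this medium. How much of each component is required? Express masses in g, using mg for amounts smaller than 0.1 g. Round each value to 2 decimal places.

raffinose 2.50 g; sodium pyruvate 1.02 g; L-asparagine 1.62 g; L-methionine 0.75 g

Scale factor relative to 1 L: 0.892.
raffinose: 0.28 g per 100 mL × 892 mL ÷ 100 = 2.50 g
sodium pyruvate: 0.114 g per 100 mL × 892 mL ÷ 100 = 1.02 g
L-asparagine: 1.82 g/L × 0.892 L = 1.62 g
L-methionine: 0.845 g/L × 0.892 L = 0.75 g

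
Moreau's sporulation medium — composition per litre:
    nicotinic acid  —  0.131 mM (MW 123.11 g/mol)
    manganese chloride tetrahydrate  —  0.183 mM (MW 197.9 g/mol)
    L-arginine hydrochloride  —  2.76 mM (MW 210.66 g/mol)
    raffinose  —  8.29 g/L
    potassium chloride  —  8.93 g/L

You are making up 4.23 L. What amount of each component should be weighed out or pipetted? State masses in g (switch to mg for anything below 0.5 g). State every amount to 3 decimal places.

Scale factor relative to 1 L: 4.23.
nicotinic acid: 0.131 mmol/L × 123.11 mg/mmol × 4.23 L = 68.219 mg
manganese chloride tetrahydrate: 0.183 mmol/L × 197.9 mg/mmol × 4.23 L = 153.192 mg
L-arginine hydrochloride: 2.76 mmol/L × 210.66 g/mol × 4.23 L ÷ 1000 = 2.459 g
raffinose: 8.29 g/L × 4.23 L = 35.067 g
potassium chloride: 8.93 g/L × 4.23 L = 37.774 g

nicotinic acid 68.219 mg; manganese chloride tetrahydrate 153.192 mg; L-arginine hydrochloride 2.459 g; raffinose 35.067 g; potassium chloride 37.774 g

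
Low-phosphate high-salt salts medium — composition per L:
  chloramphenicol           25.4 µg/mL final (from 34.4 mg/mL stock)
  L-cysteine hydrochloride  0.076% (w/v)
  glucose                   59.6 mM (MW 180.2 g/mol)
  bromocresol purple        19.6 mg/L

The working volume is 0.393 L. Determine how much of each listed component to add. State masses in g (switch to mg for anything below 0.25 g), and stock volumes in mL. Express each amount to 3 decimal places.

chloramphenicol 0.290 mL; L-cysteine hydrochloride 0.299 g; glucose 4.221 g; bromocresol purple 7.703 mg

Scale factor relative to 1 L: 0.393.
chloramphenicol: dilute stock: 25.4 µg/mL × 393 mL ÷ 34400 µg/mL = 0.290 mL
L-cysteine hydrochloride: 0.076 g per 100 mL × 393 mL ÷ 100 = 0.299 g
glucose: 59.6 mmol/L × 180.2 g/mol × 0.393 L ÷ 1000 = 4.221 g
bromocresol purple: 19.6 mg/L × 0.393 L = 7.703 mg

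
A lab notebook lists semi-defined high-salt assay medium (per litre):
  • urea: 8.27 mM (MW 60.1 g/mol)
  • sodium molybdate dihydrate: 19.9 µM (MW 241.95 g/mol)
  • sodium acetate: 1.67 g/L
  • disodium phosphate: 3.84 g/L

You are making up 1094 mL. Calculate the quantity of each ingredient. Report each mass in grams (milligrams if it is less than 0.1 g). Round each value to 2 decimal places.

urea 0.54 g; sodium molybdate dihydrate 5.27 mg; sodium acetate 1.83 g; disodium phosphate 4.20 g

Target volume = 1094 mL = 1.094 L.
urea: 8.27 mmol/L × 60.1 g/mol × 1.094 L ÷ 1000 = 0.54 g
sodium molybdate dihydrate: 19.9 µmol/L × 241.95 g/mol × 1.094 L ÷ 1000 = 5.27 mg
sodium acetate: 1.67 g/L × 1.094 L = 1.83 g
disodium phosphate: 3.84 g/L × 1.094 L = 4.20 g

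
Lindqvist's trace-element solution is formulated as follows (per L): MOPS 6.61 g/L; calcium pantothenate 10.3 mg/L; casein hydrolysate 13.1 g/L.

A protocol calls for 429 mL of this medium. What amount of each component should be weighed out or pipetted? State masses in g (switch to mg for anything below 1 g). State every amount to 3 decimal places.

MOPS 2.836 g; calcium pantothenate 4.419 mg; casein hydrolysate 5.620 g

Target volume = 429 mL = 0.429 L.
MOPS: 6.61 g/L × 0.429 L = 2.836 g
calcium pantothenate: 10.3 mg/L × 0.429 L = 4.419 mg
casein hydrolysate: 13.1 g/L × 0.429 L = 5.620 g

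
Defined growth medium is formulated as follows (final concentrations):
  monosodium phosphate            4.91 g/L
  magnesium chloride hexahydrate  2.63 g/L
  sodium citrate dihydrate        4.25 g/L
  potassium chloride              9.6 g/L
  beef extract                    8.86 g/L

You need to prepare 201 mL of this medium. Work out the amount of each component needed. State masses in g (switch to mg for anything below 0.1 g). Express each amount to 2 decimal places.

Scale factor relative to 1 L: 0.201.
monosodium phosphate: 4.91 g/L × 0.201 L = 0.99 g
magnesium chloride hexahydrate: 2.63 g/L × 0.201 L = 0.53 g
sodium citrate dihydrate: 4.25 g/L × 0.201 L = 0.85 g
potassium chloride: 9.6 g/L × 0.201 L = 1.93 g
beef extract: 8.86 g/L × 0.201 L = 1.78 g

monosodium phosphate 0.99 g; magnesium chloride hexahydrate 0.53 g; sodium citrate dihydrate 0.85 g; potassium chloride 1.93 g; beef extract 1.78 g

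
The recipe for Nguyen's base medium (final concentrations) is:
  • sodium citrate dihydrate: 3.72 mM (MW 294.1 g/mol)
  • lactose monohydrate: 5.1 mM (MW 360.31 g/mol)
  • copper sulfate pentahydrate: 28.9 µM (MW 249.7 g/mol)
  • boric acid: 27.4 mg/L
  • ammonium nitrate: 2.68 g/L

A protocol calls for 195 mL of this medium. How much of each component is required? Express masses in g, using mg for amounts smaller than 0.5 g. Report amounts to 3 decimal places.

Target volume = 195 mL = 0.195 L.
sodium citrate dihydrate: 3.72 mmol/L × 294.1 mg/mmol × 0.195 L = 213.340 mg
lactose monohydrate: 5.1 mmol/L × 360.31 mg/mmol × 0.195 L = 358.328 mg
copper sulfate pentahydrate: 28.9 µmol/L × 249.7 g/mol × 0.195 L ÷ 1000 = 1.407 mg
boric acid: 27.4 mg/L × 0.195 L = 5.343 mg
ammonium nitrate: 2.68 g/L × 0.195 L = 0.523 g

sodium citrate dihydrate 213.340 mg; lactose monohydrate 358.328 mg; copper sulfate pentahydrate 1.407 mg; boric acid 5.343 mg; ammonium nitrate 0.523 g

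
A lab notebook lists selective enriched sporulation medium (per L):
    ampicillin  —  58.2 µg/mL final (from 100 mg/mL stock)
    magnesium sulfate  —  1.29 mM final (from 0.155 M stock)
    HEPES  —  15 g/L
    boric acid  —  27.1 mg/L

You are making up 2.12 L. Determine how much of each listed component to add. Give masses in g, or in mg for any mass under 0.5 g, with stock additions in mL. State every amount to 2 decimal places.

Working volume: 2.12 L.
ampicillin: V = C2·V2/C1 = 58.2 µg/mL × 2120 mL ÷ 100000 µg/mL = 1.23 mL
magnesium sulfate: V = C2·V2/C1 = 1.29 mM × 2120 mL ÷ 155 mM = 17.64 mL
HEPES: 15 g/L × 2.12 L = 31.80 g
boric acid: 27.1 mg/L × 2.12 L = 57.45 mg

ampicillin 1.23 mL; magnesium sulfate 17.64 mL; HEPES 31.80 g; boric acid 57.45 mg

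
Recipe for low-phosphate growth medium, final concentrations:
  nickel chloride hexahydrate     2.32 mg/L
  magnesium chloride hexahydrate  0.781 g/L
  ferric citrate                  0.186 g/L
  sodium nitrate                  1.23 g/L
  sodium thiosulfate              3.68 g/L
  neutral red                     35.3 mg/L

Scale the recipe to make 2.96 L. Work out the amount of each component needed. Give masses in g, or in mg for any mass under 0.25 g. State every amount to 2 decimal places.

nickel chloride hexahydrate 6.87 mg; magnesium chloride hexahydrate 2.31 g; ferric citrate 0.55 g; sodium nitrate 3.64 g; sodium thiosulfate 10.89 g; neutral red 104.49 mg

Scale factor relative to 1 L: 2.96.
nickel chloride hexahydrate: 2.32 mg/L × 2.96 L = 6.87 mg
magnesium chloride hexahydrate: 0.781 g/L × 2.96 L = 2.31 g
ferric citrate: 0.186 g/L × 2.96 L = 0.55 g
sodium nitrate: 1.23 g/L × 2.96 L = 3.64 g
sodium thiosulfate: 3.68 g/L × 2.96 L = 10.89 g
neutral red: 35.3 mg/L × 2.96 L = 104.49 mg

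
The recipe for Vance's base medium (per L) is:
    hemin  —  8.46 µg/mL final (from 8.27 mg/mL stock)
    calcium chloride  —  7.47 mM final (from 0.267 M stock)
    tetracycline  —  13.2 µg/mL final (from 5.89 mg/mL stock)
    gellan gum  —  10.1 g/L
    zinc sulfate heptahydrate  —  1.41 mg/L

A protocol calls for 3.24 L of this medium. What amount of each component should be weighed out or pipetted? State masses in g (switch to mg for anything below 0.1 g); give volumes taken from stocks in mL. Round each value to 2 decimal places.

Working volume: 3.24 L.
hemin: C1V1 = C2V2 → 8.46 µg/mL × 3240 mL ÷ 8270 µg/mL = 3.31 mL
calcium chloride: C1V1 = C2V2 → 7.47 mM × 3240 mL ÷ 267 mM = 90.65 mL
tetracycline: dilute stock: 13.2 µg/mL × 3240 mL ÷ 5890 µg/mL = 7.26 mL
gellan gum: 10.1 g/L × 3.24 L = 32.72 g
zinc sulfate heptahydrate: 1.41 mg/L × 3.24 L = 4.57 mg

hemin 3.31 mL; calcium chloride 90.65 mL; tetracycline 7.26 mL; gellan gum 32.72 g; zinc sulfate heptahydrate 4.57 mg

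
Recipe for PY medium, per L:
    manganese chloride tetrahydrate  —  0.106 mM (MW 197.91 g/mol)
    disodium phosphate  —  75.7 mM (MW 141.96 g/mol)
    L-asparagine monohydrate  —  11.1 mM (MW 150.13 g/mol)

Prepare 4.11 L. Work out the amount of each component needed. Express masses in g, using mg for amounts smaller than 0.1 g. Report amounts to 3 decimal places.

Scale factor relative to 1 L: 4.11.
manganese chloride tetrahydrate: 0.106 mmol/L × 197.91 mg/mmol × 4.11 L = 86.221 mg
disodium phosphate: 75.7 mmol/L × 141.96 g/mol × 4.11 L ÷ 1000 = 44.168 g
L-asparagine monohydrate: 11.1 mmol/L × 150.13 g/mol × 4.11 L ÷ 1000 = 6.849 g

manganese chloride tetrahydrate 86.221 mg; disodium phosphate 44.168 g; L-asparagine monohydrate 6.849 g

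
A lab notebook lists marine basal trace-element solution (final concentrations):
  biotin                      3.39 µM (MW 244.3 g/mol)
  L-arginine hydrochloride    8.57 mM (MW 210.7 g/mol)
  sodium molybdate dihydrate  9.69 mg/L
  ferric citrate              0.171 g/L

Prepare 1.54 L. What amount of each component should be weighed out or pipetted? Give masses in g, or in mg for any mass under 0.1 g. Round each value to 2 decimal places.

biotin 1.28 mg; L-arginine hydrochloride 2.78 g; sodium molybdate dihydrate 14.92 mg; ferric citrate 0.26 g

Scale factor relative to 1 L: 1.54.
biotin: 3.39 µmol/L × 244.3 g/mol × 1.54 L ÷ 1000 = 1.28 mg
L-arginine hydrochloride: 8.57 mmol/L × 210.7 g/mol × 1.54 L ÷ 1000 = 2.78 g
sodium molybdate dihydrate: 9.69 mg/L × 1.54 L = 14.92 mg
ferric citrate: 0.171 g/L × 1.54 L = 0.26 g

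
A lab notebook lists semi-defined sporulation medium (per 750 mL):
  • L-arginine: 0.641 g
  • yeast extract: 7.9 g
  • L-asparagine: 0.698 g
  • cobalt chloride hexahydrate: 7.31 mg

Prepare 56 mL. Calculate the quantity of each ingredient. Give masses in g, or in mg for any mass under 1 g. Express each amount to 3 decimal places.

Scale factor = 56 mL / 750 mL = 0.0746667.
L-arginine: 0.641 g × (56 mL / 750 mL) = 0.0478613 g = 47.861 mg
yeast extract: 7.9 g × (56 mL / 750 mL) = 0.589867 g = 589.867 mg
L-asparagine: 0.698 g × (56 mL / 750 mL) = 0.0521173 g = 52.117 mg
cobalt chloride hexahydrate: 7.31 mg × (56 mL / 750 mL) = 0.546 mg

L-arginine 47.861 mg; yeast extract 589.867 mg; L-asparagine 52.117 mg; cobalt chloride hexahydrate 0.546 mg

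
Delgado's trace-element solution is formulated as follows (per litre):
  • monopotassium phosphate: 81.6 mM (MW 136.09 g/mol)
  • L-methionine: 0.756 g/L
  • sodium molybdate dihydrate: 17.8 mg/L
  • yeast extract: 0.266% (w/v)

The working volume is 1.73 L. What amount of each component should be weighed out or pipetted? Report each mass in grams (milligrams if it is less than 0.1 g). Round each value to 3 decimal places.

monopotassium phosphate 19.212 g; L-methionine 1.308 g; sodium molybdate dihydrate 30.794 mg; yeast extract 4.602 g

Working volume: 1.73 L.
monopotassium phosphate: 81.6 mmol/L × 136.09 g/mol × 1.73 L ÷ 1000 = 19.212 g
L-methionine: 0.756 g/L × 1.73 L = 1.308 g
sodium molybdate dihydrate: 17.8 mg/L × 1.73 L = 30.794 mg
yeast extract: 0.266 g per 100 mL × 1730 mL ÷ 100 = 4.602 g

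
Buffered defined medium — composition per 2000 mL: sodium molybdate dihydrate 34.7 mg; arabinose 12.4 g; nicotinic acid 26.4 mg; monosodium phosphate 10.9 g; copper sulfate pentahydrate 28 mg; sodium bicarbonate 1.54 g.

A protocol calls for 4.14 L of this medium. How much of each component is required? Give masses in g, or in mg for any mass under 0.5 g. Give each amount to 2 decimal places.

Scale factor = 4140 mL / 2000 mL = 2.07.
sodium molybdate dihydrate: 34.7 mg × (4140 mL / 2000 mL) = 71.83 mg
arabinose: 12.4 g × (4140 mL / 2000 mL) = 25.67 g
nicotinic acid: 26.4 mg × (4140 mL / 2000 mL) = 54.65 mg
monosodium phosphate: 10.9 g × (4140 mL / 2000 mL) = 22.56 g
copper sulfate pentahydrate: 28 mg × (4140 mL / 2000 mL) = 57.96 mg
sodium bicarbonate: 1.54 g × (4140 mL / 2000 mL) = 3.19 g

sodium molybdate dihydrate 71.83 mg; arabinose 25.67 g; nicotinic acid 54.65 mg; monosodium phosphate 22.56 g; copper sulfate pentahydrate 57.96 mg; sodium bicarbonate 3.19 g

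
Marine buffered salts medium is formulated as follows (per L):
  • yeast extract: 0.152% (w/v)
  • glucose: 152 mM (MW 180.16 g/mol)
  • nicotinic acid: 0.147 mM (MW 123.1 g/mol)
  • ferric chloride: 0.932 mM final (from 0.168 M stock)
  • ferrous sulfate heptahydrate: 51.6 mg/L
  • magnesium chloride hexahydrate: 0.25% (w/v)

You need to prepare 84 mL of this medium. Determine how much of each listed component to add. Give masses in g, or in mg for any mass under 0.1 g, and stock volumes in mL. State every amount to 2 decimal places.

Scale factor relative to 1 L: 0.084.
yeast extract: 0.152% w/v = 1.52 g/L → 1.52 × 0.084 L = 0.13 g
glucose: 152 mmol/L × 180.16 g/mol × 0.084 L ÷ 1000 = 2.30 g
nicotinic acid: 0.147 mmol/L × 123.1 mg/mmol × 0.084 L = 1.52 mg
ferric chloride: C1V1 = C2V2 → 0.932 mM × 84 mL ÷ 168 mM = 0.47 mL
ferrous sulfate heptahydrate: 51.6 mg/L × 0.084 L = 4.33 mg
magnesium chloride hexahydrate: 0.25 g per 100 mL × 84 mL ÷ 100 = 0.21 g

yeast extract 0.13 g; glucose 2.30 g; nicotinic acid 1.52 mg; ferric chloride 0.47 mL; ferrous sulfate heptahydrate 4.33 mg; magnesium chloride hexahydrate 0.21 g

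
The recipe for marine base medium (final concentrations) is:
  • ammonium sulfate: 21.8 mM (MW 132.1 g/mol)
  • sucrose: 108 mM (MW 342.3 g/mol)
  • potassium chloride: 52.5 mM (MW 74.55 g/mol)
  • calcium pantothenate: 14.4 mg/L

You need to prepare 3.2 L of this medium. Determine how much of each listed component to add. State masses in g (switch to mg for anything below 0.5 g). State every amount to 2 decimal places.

Scale factor relative to 1 L: 3.2.
ammonium sulfate: 21.8 mmol/L × 132.1 g/mol × 3.2 L ÷ 1000 = 9.22 g
sucrose: 108 mmol/L × 342.3 g/mol × 3.2 L ÷ 1000 = 118.30 g
potassium chloride: 52.5 mmol/L × 74.55 g/mol × 3.2 L ÷ 1000 = 12.52 g
calcium pantothenate: 14.4 mg/L × 3.2 L = 46.08 mg

ammonium sulfate 9.22 g; sucrose 118.30 g; potassium chloride 12.52 g; calcium pantothenate 46.08 mg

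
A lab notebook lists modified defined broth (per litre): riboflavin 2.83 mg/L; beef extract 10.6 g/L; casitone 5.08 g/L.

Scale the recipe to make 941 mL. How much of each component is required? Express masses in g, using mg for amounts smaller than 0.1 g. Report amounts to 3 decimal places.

riboflavin 2.663 mg; beef extract 9.975 g; casitone 4.780 g

Scale factor relative to 1 L: 0.941.
riboflavin: 2.83 mg/L × 0.941 L = 2.663 mg
beef extract: 10.6 g/L × 0.941 L = 9.975 g
casitone: 5.08 g/L × 0.941 L = 4.780 g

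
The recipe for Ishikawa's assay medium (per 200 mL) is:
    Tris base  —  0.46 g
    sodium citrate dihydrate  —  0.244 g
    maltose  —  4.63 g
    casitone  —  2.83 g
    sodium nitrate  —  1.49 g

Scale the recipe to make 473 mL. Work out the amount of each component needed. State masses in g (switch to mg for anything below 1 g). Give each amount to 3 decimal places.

Scale factor = 473 mL / 200 mL = 2.365.
Tris base: 0.46 g × (473 mL / 200 mL) = 1.088 g
sodium citrate dihydrate: 0.244 g × (473 mL / 200 mL) = 0.57706 g = 577.060 mg
maltose: 4.63 g × (473 mL / 200 mL) = 10.950 g
casitone: 2.83 g × (473 mL / 200 mL) = 6.693 g
sodium nitrate: 1.49 g × (473 mL / 200 mL) = 3.524 g

Tris base 1.088 g; sodium citrate dihydrate 577.060 mg; maltose 10.950 g; casitone 6.693 g; sodium nitrate 3.524 g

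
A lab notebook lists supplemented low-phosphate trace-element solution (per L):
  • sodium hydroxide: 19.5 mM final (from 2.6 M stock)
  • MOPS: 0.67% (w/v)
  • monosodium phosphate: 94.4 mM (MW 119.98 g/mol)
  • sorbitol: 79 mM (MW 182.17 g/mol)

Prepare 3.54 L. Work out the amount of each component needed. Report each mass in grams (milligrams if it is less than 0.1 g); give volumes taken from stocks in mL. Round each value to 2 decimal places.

Working volume: 3.54 L.
sodium hydroxide: C1V1 = C2V2 → 19.5 mM × 3540 mL ÷ 2600 mM = 26.55 mL
MOPS: 0.67% w/v = 6.7 g/L → 6.7 × 3.54 L = 23.72 g
monosodium phosphate: 94.4 mmol/L × 119.98 g/mol × 3.54 L ÷ 1000 = 40.09 g
sorbitol: 79 mmol/L × 182.17 g/mol × 3.54 L ÷ 1000 = 50.95 g

sodium hydroxide 26.55 mL; MOPS 23.72 g; monosodium phosphate 40.09 g; sorbitol 50.95 g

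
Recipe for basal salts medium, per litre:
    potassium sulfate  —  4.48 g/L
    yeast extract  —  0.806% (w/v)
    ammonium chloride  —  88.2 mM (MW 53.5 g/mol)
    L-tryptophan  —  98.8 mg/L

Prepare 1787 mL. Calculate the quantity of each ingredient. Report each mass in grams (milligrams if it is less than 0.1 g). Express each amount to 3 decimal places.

Working volume: 1787 mL = 1.787 L.
potassium sulfate: 4.48 g/L × 1.787 L = 8.006 g
yeast extract: 0.806 g per 100 mL × 1787 mL ÷ 100 = 14.403 g
ammonium chloride: 88.2 mmol/L × 53.5 g/mol × 1.787 L ÷ 1000 = 8.432 g
L-tryptophan: 98.8 mg/L × 1.787 L = 176.556 mg = 0.177 g

potassium sulfate 8.006 g; yeast extract 14.403 g; ammonium chloride 8.432 g; L-tryptophan 0.177 g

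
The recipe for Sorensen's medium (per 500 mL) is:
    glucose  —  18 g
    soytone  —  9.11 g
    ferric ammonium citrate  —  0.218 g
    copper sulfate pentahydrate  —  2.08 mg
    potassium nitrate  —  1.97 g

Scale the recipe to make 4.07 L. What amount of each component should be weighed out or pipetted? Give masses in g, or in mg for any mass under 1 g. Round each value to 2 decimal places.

Scale factor = 4070 mL / 500 mL = 8.14.
glucose: 18 g × (4070 mL / 500 mL) = 146.52 g
soytone: 9.11 g × (4070 mL / 500 mL) = 74.16 g
ferric ammonium citrate: 0.218 g × (4070 mL / 500 mL) = 1.77 g
copper sulfate pentahydrate: 2.08 mg × (4070 mL / 500 mL) = 16.93 mg
potassium nitrate: 1.97 g × (4070 mL / 500 mL) = 16.04 g

glucose 146.52 g; soytone 74.16 g; ferric ammonium citrate 1.77 g; copper sulfate pentahydrate 16.93 mg; potassium nitrate 16.04 g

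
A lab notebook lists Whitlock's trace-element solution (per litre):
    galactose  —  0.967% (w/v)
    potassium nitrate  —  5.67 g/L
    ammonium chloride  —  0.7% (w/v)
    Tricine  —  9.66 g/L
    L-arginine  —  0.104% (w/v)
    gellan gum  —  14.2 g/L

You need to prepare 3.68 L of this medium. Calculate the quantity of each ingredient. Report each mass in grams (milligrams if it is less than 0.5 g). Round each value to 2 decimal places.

galactose 35.59 g; potassium nitrate 20.87 g; ammonium chloride 25.76 g; Tricine 35.55 g; L-arginine 3.83 g; gellan gum 52.26 g

Scale factor relative to 1 L: 3.68.
galactose: 0.967% w/v = 9.67 g/L → 9.67 × 3.68 L = 35.59 g
potassium nitrate: 5.67 g/L × 3.68 L = 20.87 g
ammonium chloride: 0.7 g per 100 mL × 3680 mL ÷ 100 = 25.76 g
Tricine: 9.66 g/L × 3.68 L = 35.55 g
L-arginine: 0.104% w/v = 1.04 g/L → 1.04 × 3.68 L = 3.83 g
gellan gum: 14.2 g/L × 3.68 L = 52.26 g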